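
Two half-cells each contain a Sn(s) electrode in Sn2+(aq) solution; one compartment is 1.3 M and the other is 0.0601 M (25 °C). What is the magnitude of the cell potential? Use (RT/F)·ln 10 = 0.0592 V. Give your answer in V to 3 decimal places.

0.040 V

For a concentration cell E°cell = 0, since both electrodes use the same couple.
The compartment with the higher Sn2+(aq) concentration (1.3 M) acts as the cathode; ions are reduced there and produced at the dilute (0.0601 M) anode.
With n = 2, Ecell = −(0.0592/2)·log([dilute]/[conc]) = −(0.0592/2)·log(0.0601/1.3) = +0.040 V.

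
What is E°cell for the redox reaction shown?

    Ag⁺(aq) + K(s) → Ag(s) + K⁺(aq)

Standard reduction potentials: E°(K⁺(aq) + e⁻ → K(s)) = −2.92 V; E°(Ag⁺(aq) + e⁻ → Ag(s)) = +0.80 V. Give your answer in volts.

In the reaction as written, Ag⁺(aq) is reduced (cathode) and K⁺(aq) is produced by oxidation at the anode.
E°cell = E°(cathode) − E°(anode) = +0.80 − (−2.92) = +3.72 V.

+3.72 V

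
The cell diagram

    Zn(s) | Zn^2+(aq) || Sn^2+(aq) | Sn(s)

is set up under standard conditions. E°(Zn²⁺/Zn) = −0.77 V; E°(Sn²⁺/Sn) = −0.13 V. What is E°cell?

By convention the left-hand electrode in cell notation is the anode (oxidation) and the right-hand electrode is the cathode (reduction).
E°cell = E°(right) − E°(left) = −0.13 − (−0.77) = +0.64 V.

+0.64 V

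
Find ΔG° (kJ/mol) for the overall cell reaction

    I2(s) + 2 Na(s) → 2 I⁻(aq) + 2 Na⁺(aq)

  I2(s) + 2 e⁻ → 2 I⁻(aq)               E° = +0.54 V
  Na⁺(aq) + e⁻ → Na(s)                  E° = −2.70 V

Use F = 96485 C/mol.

In the reaction as written I2(s) is reduced, so the I₂/I⁻ couple is the cathode and Na⁺/Na is the anode.
E°cell = +0.54 − (−2.70) = +3.24 V; balancing electrons gives n = 2.
ΔG° = −nFE°cell = −(2)(96485)(+3.24) J/mol = −625 kJ/mol.

−625 kJ/mol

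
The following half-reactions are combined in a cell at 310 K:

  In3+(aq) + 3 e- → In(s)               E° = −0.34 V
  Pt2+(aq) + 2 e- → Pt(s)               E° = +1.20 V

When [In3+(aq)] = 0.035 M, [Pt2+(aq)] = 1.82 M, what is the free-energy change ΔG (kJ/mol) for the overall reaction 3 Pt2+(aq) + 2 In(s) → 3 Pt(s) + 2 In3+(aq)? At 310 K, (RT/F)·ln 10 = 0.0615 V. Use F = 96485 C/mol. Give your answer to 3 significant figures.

The standard cell potential is +1.20 − (−0.34) = +1.54 V, with n = 6 electrons in the balanced equation.
Q = [In3+(aq)]^2 / [Pt2+(aq)]^3 = 0.000203, so log Q = −3.692 and E = +1.54 − (0.0615/6)(−3.692) = +1.5778 V.
Finally ΔG = −nFE = −(6)(96485 C/mol)(+1.5778 V) = −913 kJ/mol.

−913 kJ/mol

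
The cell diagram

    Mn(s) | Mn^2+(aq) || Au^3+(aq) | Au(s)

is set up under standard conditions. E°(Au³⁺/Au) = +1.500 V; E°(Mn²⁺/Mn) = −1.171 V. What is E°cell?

+2.671 V

By convention the left-hand electrode in cell notation is the anode (oxidation) and the right-hand electrode is the cathode (reduction).
E°cell = E°(right) − E°(left) = +1.500 − (−1.171) = +2.671 V.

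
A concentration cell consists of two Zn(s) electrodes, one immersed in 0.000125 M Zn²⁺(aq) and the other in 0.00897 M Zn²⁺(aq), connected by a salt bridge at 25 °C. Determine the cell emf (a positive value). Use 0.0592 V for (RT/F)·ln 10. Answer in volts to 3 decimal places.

For a concentration cell E°cell = 0, since both electrodes use the same couple.
The compartment with the higher Zn²⁺(aq) concentration (0.00897 M) acts as the cathode; ions are reduced there and produced at the dilute (0.000125 M) anode.
With n = 2, Ecell = −(0.0592/2)·log([dilute]/[conc]) = −(0.0592/2)·log(0.000125/0.00897) = +0.055 V.

0.055 V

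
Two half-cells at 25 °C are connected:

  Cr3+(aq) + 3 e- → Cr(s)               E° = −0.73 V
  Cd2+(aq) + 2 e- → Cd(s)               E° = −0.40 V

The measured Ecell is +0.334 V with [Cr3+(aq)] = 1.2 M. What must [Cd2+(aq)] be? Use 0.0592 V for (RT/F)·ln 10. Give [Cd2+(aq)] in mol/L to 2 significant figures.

1.5 M

With Cd²⁺/Cd at the cathode and Cr³⁺/Cr at the anode, E°cell = −0.40 − (−0.73) = +0.33 V (n = 6).
Rearranging E = E° − (0.0592/n)·log Q gives log Q = 6(+0.33 − (+0.334))/0.0592 = −0.405.
Balancing electrons gives 3 Cd2+(aq) + 2 Cr(s) → 3 Cd(s) + 2 Cr3+(aq); thus Q = [Cr3+(aq)]^2 / [Cd2+(aq)]^3.
Substituting the known concentrations and solving, log [Cd2+(aq)] = 0.188 and [Cd2+(aq)] = 1.5 M.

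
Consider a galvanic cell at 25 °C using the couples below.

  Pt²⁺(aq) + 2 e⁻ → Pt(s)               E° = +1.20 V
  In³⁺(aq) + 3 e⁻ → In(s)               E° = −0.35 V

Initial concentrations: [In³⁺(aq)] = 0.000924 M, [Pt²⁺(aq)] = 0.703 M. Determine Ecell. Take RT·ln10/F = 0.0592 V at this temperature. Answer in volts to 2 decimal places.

+1.61 V

Pt²⁺/Pt is reduced (cathode, E° = +1.20 V) and In³⁺/In is oxidized (anode).
E°cell = E°cat − E°an = +1.20 − (−0.35) = +1.55 V; n = 6.
For the overall reaction 3 Pt²⁺(aq) + 2 In(s) → 3 Pt(s) + 2 In³⁺(aq), Q = [In³⁺(aq)]^2 / [Pt²⁺(aq)]^3 = 2.46×10^−6, giving log Q = −5.610.
By the Nernst equation, E = +1.55 − (0.0592/6)·(−5.610) = +1.61 V.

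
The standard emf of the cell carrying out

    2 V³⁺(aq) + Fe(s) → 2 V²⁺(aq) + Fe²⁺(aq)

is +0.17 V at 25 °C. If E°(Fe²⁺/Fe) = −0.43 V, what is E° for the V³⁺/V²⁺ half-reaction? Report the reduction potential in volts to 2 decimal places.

In the reaction as written the V³⁺/V²⁺ couple is reduced (cathode) and Fe²⁺/Fe is oxidized (anode), so E°cell = E°(V³⁺/V²⁺) − E°(Fe²⁺/Fe).
E°(V³⁺/V²⁺) = E°cell + E°(anode) = +0.17 + (−0.43) = −0.26 V.

−0.26 V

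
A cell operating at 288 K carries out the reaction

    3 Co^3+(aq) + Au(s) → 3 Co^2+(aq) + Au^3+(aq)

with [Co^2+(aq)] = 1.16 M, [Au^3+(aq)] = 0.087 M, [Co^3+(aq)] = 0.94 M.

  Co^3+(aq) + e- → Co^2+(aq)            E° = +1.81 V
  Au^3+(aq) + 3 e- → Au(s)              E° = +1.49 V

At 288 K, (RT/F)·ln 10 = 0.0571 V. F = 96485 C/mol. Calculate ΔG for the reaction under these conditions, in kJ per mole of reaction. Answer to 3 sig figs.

−97.0 kJ/mol

E°cell = +1.81 − (+1.49) = +0.32 V; the balanced reaction transfers n = 3 electrons.
Q = ([Co^2+(aq)]^3·[Au^3+(aq)]) / [Co^3+(aq)]^3 = 0.163, so log Q = −0.786 and E = +0.32 − (0.0571/3)(−0.786) = +0.3350 V.
Finally ΔG = −nFE = −(3)(96485 C/mol)(+0.3350 V) = −97.0 kJ/mol.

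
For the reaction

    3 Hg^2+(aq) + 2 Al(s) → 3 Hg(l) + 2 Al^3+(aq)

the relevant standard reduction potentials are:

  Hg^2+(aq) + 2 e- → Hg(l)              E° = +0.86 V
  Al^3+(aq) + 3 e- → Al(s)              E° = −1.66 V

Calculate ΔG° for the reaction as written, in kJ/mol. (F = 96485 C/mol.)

−1459 kJ/mol

In the reaction as written Hg^2+(aq) is reduced, so the Hg²⁺/Hg couple is the cathode and Al³⁺/Al is the anode.
E°cell = +0.86 − (−1.66) = +2.52 V; balancing electrons gives n = 6.
ΔG° = −nFE°cell = −(6)(96485)(+2.52) J/mol = −1459 kJ/mol.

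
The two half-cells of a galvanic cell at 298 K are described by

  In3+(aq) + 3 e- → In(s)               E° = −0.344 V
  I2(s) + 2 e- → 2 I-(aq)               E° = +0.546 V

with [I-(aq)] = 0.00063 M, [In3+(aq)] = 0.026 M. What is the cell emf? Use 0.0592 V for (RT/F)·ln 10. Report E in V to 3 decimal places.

+1.111 V

I₂/I⁻ is reduced (cathode, E° = +0.546 V) and In³⁺/In is oxidized (anode).
The standard potential is +0.546 − (−0.344) = +0.890 V and the balanced reaction transfers n = 6 electrons.
Balancing gives 3 I2(s) + 2 In(s) → 6 I-(aq) + 2 In3+(aq); hence Q = [I-(aq)]^6·[In3+(aq)]^2 = 4.23×10^−23 (log Q = −22.374).
By the Nernst equation, E = +0.890 − (0.0592/6)·(−22.374) = +1.111 V.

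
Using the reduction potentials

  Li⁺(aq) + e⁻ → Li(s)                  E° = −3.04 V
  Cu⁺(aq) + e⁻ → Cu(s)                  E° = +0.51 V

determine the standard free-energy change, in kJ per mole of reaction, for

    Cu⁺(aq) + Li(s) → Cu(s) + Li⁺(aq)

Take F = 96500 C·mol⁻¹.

−343 kJ/mol

In the reaction as written Cu⁺(aq) is reduced, so the Cu⁺/Cu couple is the cathode and Li⁺/Li is the anode.
E°cell = +0.51 − (−3.04) = +3.55 V; balancing electrons gives n = 1.
ΔG° = −nFE°cell = −(1)(96500)(+3.55) J/mol = −343 kJ/mol.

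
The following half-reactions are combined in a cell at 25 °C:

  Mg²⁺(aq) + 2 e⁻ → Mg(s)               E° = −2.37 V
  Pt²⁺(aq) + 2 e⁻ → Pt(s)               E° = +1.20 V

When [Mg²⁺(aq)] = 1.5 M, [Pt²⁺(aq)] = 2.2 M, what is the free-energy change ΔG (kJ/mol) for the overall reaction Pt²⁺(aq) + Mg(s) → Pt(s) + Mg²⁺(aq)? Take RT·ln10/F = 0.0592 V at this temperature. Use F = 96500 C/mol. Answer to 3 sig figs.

−690 kJ/mol

E°cell = +1.20 − (−2.37) = +3.57 V; the balanced reaction transfers n = 2 electrons.
Here Q = [Mg²⁺(aq)] / [Pt²⁺(aq)] = 0.682 (log Q = −0.166), giving E = +3.57 − (0.0592/2)·(−0.166) = +3.5749 V.
Finally ΔG = −nFE = −(2)(96500 C/mol)(+3.5749 V) = −690 kJ/mol.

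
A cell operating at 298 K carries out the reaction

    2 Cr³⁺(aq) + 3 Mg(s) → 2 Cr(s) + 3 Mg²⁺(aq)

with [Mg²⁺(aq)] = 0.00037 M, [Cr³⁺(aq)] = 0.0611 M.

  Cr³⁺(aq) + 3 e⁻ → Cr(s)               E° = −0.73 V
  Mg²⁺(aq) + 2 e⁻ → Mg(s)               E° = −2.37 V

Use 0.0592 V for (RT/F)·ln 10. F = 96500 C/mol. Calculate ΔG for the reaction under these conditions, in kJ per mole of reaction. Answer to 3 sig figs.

−994 kJ/mol

The standard cell potential is −0.73 − (−2.37) = +1.64 V, with n = 6 electrons in the balanced equation.
Q = [Mg²⁺(aq)]^3 / [Cr³⁺(aq)]^2 = 1.36×10^−8, so log Q = −7.867 and E = +1.64 − (0.0592/6)(−7.867) = +1.7176 V.
Finally ΔG = −nFE = −(6)(96500 C/mol)(+1.7176 V) = −994 kJ/mol.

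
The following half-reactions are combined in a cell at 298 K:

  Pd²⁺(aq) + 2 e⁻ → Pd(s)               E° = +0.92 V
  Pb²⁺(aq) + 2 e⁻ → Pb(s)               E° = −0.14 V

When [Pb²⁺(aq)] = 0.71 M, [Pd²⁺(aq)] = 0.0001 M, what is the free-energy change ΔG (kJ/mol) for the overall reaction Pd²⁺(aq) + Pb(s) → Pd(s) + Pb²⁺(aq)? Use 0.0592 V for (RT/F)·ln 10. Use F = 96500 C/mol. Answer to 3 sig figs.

E°cell = +0.92 − (−0.14) = +1.06 V; the balanced reaction transfers n = 2 electrons.
Here Q = [Pb²⁺(aq)] / [Pd²⁺(aq)] = 7.1×10^3 (log Q = 3.851), giving E = +1.06 − (0.0592/2)·(3.851) = +0.9460 V.
Then ΔG = −nFE = −2 × 96500 × +0.9460 J/mol = −183 kJ/mol.

−183 kJ/mol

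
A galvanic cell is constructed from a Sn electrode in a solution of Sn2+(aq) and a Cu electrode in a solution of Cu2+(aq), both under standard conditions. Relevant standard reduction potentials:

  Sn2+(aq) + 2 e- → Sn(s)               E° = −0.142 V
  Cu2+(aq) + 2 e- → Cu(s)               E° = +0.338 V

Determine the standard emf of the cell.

+0.480 V

Of the two couples in this cell, the one with the more positive reduction potential is reduced at the cathode: here that is Cu²⁺/Cu (+0.338 V); Sn²⁺/Sn (−0.142 V) is the anode.
E°cell = E°(cathode) − E°(anode) = +0.338 − (−0.142) = +0.480 V.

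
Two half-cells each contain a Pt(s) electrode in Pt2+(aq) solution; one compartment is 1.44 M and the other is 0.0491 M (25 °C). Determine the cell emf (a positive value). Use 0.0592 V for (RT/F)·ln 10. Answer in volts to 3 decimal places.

0.043 V

For a concentration cell E°cell = 0, since both electrodes use the same couple.
The compartment with the higher Pt2+(aq) concentration (1.44 M) acts as the cathode; ions are reduced there and produced at the dilute (0.0491 M) anode.
With n = 2, Ecell = −(0.0592/2)·log([dilute]/[conc]) = −(0.0592/2)·log(0.0491/1.44) = +0.043 V.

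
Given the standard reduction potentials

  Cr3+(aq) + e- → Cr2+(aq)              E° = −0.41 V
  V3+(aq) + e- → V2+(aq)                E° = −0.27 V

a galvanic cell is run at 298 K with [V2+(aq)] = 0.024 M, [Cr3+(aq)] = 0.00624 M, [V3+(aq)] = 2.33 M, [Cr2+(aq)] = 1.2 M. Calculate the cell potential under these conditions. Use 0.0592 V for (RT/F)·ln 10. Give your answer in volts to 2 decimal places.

The V³⁺/V²⁺ couple has the more positive E°, so it is the cathode; Cr³⁺/Cr²⁺ is the anode.
E°cell = −0.27 − (−0.41) = +0.14 V, with n = 1 electron transferred.
The balanced reaction is V3+(aq) + Cr2+(aq) → V2+(aq) + Cr3+(aq), so Q = ([V2+(aq)]·[Cr3+(aq)]) / ([V3+(aq)]·[Cr2+(aq)]) = 5.36×10^−5 and log Q = −4.271.
E = E° − (0.0592/n)·log Q = +0.14 − (0.0592/1)(−4.271) = +0.39 V.

+0.39 V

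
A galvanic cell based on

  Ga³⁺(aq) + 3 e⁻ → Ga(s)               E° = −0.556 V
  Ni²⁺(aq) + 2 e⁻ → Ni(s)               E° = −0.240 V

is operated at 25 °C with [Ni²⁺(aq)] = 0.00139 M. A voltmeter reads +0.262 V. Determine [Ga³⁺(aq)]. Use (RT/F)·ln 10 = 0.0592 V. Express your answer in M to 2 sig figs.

0.028 M

Ni²⁺/Ni is the cathode (higher E°); E°cell = −0.240 − (−0.556) = +0.316 V with n = 6.
Rearranging E = E° − (0.0592/n)·log Q gives log Q = 6(+0.316 − (+0.262))/0.0592 = 5.473.
Balancing electrons gives 3 Ni²⁺(aq) + 2 Ga(s) → 3 Ni(s) + 2 Ga³⁺(aq); thus Q = [Ga³⁺(aq)]^2 / [Ni²⁺(aq)]^3.
Isolating [Ga³⁺(aq)] in Q = 10^{5.473} yields log [Ga³⁺(aq)] = −1.549, i.e. 0.028 M.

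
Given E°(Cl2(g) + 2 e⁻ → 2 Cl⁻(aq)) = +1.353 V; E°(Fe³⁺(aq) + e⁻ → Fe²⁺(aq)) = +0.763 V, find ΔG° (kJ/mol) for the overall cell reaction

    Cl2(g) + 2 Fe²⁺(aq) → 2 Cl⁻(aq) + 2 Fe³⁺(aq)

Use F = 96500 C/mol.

In the reaction as written Cl2(g) is reduced, so the Cl₂/Cl⁻ couple is the cathode and Fe³⁺/Fe²⁺ is the anode.
E°cell = +1.353 − (+0.763) = +0.590 V; balancing electrons gives n = 2.
ΔG° = −nFE°cell = −(2)(96500)(+0.590) J/mol = −114 kJ/mol.

−114 kJ/mol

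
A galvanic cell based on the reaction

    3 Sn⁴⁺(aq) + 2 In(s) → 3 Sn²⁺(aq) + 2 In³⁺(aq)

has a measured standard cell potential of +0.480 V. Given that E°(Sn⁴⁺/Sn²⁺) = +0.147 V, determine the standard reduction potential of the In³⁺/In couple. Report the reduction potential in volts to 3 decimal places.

In the reaction as written the Sn⁴⁺/Sn²⁺ couple is reduced (cathode) and In³⁺/In is oxidized (anode), so E°cell = E°(Sn⁴⁺/Sn²⁺) − E°(In³⁺/In).
E°(In³⁺/In) = E°(cathode) − E°cell = +0.147 − (+0.480) = −0.333 V.

−0.333 V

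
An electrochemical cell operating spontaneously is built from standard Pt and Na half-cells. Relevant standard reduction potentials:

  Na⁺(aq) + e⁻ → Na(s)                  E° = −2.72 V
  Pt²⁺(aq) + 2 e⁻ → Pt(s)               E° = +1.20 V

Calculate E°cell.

+3.92 V

The Pt²⁺/Pt couple has the higher E°, so Pt ion is reduced (cathode) and Na is oxidized (anode).
E°cell = E°(cathode) − E°(anode) = +1.20 − (−2.72) = +3.92 V.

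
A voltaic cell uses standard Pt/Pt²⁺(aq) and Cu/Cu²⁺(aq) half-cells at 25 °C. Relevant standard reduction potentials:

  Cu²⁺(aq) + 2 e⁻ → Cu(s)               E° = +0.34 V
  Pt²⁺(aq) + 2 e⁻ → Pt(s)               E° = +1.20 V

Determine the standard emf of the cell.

Of the two couples in this cell, the one with the more positive reduction potential is reduced at the cathode: here that is Pt²⁺/Pt (+1.20 V); Cu²⁺/Cu (+0.34 V) is the anode.
E°cell = E°(cathode) − E°(anode) = +1.20 − (+0.34) = +0.86 V.

+0.86 V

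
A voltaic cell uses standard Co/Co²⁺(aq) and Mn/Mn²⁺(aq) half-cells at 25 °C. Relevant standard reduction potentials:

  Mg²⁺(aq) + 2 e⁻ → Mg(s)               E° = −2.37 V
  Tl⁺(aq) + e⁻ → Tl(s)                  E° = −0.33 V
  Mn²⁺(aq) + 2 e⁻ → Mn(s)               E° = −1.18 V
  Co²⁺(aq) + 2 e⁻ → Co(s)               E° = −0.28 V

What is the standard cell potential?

Of the two couples in this cell, the one with the more positive reduction potential is reduced at the cathode: here that is Co²⁺/Co (−0.28 V); Mn²⁺/Mn (−1.18 V) is the anode.
E°cell = E°(cathode) − E°(anode) = −0.28 − (−1.18) = +0.90 V.

+0.90 V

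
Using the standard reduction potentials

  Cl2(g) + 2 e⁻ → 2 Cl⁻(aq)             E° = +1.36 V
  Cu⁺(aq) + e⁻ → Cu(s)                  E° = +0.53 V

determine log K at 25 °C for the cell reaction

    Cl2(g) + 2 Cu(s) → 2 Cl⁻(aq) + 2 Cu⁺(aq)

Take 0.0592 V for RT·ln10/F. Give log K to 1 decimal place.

log K = 28.0

The Cl₂/Cl⁻ couple is reduced (cathode); E°cell = +1.36 − (+0.53) = +0.83 V with n = 2.
At equilibrium E = 0, so log K = nE°cell / 0.0592 = (2)(+0.83) / 0.0592 = 28.0.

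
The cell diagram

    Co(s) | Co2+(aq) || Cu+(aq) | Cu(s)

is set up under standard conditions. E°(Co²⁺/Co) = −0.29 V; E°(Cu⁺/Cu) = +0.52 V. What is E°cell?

+0.81 V

By convention the left-hand electrode in cell notation is the anode (oxidation) and the right-hand electrode is the cathode (reduction).
E°cell = E°(right) − E°(left) = +0.52 − (−0.29) = +0.81 V.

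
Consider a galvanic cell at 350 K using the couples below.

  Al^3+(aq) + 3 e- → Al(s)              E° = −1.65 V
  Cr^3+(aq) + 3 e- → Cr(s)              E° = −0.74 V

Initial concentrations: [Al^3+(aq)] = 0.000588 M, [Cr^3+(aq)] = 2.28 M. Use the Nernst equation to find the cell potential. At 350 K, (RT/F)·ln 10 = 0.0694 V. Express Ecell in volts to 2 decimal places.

Since E°(Cr³⁺/Cr) > E°(Al³⁺/Al), Cr³⁺/Cr serves as the cathode.
The standard potential is −0.74 − (−1.65) = +0.91 V and the balanced reaction transfers n = 3 electrons.
The balanced reaction is Cr^3+(aq) + Al(s) → Cr(s) + Al^3+(aq), so Q = [Al^3+(aq)] / [Cr^3+(aq)] = 0.000258 and log Q = −3.589.
By the Nernst equation, E = +0.91 − (0.0694/3)·(−3.589) = +0.99 V.

+0.99 V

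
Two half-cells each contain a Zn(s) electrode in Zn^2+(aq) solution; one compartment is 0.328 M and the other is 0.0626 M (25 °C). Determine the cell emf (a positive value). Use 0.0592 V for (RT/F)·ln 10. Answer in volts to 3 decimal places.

0.021 V

For a concentration cell E°cell = 0, since both electrodes use the same couple.
The compartment with the higher Zn^2+(aq) concentration (0.328 M) acts as the cathode; ions are reduced there and produced at the dilute (0.0626 M) anode.
With n = 2, Ecell = −(0.0592/2)·log([dilute]/[conc]) = −(0.0592/2)·log(0.0626/0.328) = +0.021 V.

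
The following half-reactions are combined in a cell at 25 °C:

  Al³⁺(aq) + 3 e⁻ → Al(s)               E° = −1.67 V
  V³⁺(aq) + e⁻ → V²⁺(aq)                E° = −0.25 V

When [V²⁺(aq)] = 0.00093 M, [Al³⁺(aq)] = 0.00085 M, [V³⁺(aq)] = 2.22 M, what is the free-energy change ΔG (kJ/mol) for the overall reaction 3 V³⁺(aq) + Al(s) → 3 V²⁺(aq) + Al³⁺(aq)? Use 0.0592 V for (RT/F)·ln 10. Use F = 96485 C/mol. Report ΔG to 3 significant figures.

E°cell = −0.25 − (−1.67) = +1.42 V; the balanced reaction transfers n = 3 electrons.
Here Q = ([V²⁺(aq)]^3·[Al³⁺(aq)]) / [V³⁺(aq)]^3 = 6.25×10^−14 (log Q = −13.204), giving E = +1.42 − (0.0592/3)·(−13.204) = +1.6806 V.
Then ΔG = −nFE = −3 × 96485 × +1.6806 J/mol = −486 kJ/mol.

−486 kJ/mol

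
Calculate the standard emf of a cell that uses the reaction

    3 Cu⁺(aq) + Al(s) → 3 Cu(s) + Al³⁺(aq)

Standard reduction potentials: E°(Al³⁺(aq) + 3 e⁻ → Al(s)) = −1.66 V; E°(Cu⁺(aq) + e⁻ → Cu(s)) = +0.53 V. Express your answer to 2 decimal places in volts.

+2.19 V

In the reaction as written, Cu⁺(aq) is reduced (cathode) and Al³⁺(aq) is produced by oxidation at the anode.
E°cell = E°(cathode) − E°(anode) = +0.53 − (−1.66) = +2.19 V.
The positive value indicates the reaction is spontaneous as written.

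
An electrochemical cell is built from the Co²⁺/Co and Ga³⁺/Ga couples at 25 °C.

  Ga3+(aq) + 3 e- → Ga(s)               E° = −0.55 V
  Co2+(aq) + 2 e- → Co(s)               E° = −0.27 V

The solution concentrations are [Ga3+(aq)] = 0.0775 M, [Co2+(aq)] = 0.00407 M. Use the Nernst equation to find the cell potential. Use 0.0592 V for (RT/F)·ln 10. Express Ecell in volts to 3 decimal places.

Co²⁺/Co is reduced (cathode, E° = −0.27 V) and Ga³⁺/Ga is oxidized (anode).
E°cell = E°cat − E°an = −0.27 − (−0.55) = +0.28 V; n = 6.
For the overall reaction 3 Co2+(aq) + 2 Ga(s) → 3 Co(s) + 2 Ga3+(aq), Q = [Ga3+(aq)]^2 / [Co2+(aq)]^3 = 8.91×10^4, giving log Q = 4.950.
By the Nernst equation, E = +0.28 − (0.0592/6)·(4.950) = +0.231 V.

+0.231 V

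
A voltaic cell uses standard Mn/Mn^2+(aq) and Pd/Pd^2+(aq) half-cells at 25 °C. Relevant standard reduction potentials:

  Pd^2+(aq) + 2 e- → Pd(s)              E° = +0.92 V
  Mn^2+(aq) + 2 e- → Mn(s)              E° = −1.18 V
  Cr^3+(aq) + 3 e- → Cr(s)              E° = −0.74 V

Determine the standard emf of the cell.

Of the two couples in this cell, the one with the more positive reduction potential is reduced at the cathode: here that is Pd²⁺/Pd (+0.92 V); Mn²⁺/Mn (−1.18 V) is the anode.
E°cell = E°(cathode) − E°(anode) = +0.92 − (−1.18) = +2.10 V.

+2.10 V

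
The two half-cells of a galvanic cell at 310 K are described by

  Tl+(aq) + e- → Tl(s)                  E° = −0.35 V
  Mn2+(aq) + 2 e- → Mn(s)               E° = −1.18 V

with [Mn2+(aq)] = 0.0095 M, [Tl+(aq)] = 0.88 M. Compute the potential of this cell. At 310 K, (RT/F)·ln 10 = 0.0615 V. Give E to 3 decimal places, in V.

+0.889 V

Tl⁺/Tl is reduced (cathode, E° = −0.35 V) and Mn²⁺/Mn is oxidized (anode).
The standard potential is −0.35 − (−1.18) = +0.83 V and the balanced reaction transfers n = 2 electrons.
Balancing gives 2 Tl+(aq) + Mn(s) → 2 Tl(s) + Mn2+(aq); hence Q = [Mn2+(aq)] / [Tl+(aq)]^2 = 0.0123 (log Q = −1.911).
By the Nernst equation, E = +0.83 − (0.0615/2)·(−1.911) = +0.889 V.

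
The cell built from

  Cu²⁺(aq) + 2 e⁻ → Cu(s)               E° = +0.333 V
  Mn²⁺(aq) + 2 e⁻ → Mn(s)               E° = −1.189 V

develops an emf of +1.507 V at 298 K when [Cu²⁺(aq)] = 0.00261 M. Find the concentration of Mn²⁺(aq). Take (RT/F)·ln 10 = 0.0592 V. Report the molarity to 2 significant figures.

0.0084 M

The Cu²⁺/Cu couple has the larger reduction potential, so it is the cathode: E°cell = +0.333 − (−1.189) = +1.522 V and n = 2.
Since E = E° − (0.0592/n)·log Q, log Q = n(E° − E)/0.0592 = 0.507.
For Cu²⁺(aq) + Mn(s) → Cu(s) + Mn²⁺(aq), the reaction quotient is Q = [Mn²⁺(aq)] / [Cu²⁺(aq)].
Substituting the known concentrations and solving, log [Mn²⁺(aq)] = −2.076 and [Mn²⁺(aq)] = 0.0084 M.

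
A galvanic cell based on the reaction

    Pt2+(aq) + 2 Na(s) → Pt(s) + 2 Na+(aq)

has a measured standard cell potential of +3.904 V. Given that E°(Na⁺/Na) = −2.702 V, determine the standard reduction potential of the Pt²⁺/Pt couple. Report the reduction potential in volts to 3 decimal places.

In the reaction as written the Pt²⁺/Pt couple is reduced (cathode) and Na⁺/Na is oxidized (anode), so E°cell = E°(Pt²⁺/Pt) − E°(Na⁺/Na).
E°(Pt²⁺/Pt) = E°cell + E°(anode) = +3.904 + (−2.702) = +1.202 V.

+1.202 V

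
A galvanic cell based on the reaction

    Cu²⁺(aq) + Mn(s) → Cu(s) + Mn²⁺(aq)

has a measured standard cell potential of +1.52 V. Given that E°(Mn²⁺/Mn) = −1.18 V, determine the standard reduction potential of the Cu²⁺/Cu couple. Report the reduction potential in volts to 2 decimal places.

In the reaction as written the Cu²⁺/Cu couple is reduced (cathode) and Mn²⁺/Mn is oxidized (anode), so E°cell = E°(Cu²⁺/Cu) − E°(Mn²⁺/Mn).
E°(Cu²⁺/Cu) = E°cell + E°(anode) = +1.52 + (−1.18) = +0.34 V.

+0.34 V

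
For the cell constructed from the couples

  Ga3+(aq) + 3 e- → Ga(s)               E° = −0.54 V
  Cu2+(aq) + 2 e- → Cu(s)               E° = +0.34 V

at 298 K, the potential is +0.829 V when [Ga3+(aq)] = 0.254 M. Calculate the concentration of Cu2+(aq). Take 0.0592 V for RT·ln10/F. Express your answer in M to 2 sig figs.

0.0076 M

Cu²⁺/Cu is the cathode (higher E°); E°cell = +0.34 − (−0.54) = +0.88 V with n = 6.
Rearranging E = E° − (0.0592/n)·log Q gives log Q = 6(+0.88 − (+0.829))/0.0592 = 5.169.
For 3 Cu2+(aq) + 2 Ga(s) → 3 Cu(s) + 2 Ga3+(aq), the reaction quotient is Q = [Ga3+(aq)]^2 / [Cu2+(aq)]^3.
Solving for the unknown gives log [Cu2+(aq)] = −2.120, so [Cu2+(aq)] ≈ 0.0076 M.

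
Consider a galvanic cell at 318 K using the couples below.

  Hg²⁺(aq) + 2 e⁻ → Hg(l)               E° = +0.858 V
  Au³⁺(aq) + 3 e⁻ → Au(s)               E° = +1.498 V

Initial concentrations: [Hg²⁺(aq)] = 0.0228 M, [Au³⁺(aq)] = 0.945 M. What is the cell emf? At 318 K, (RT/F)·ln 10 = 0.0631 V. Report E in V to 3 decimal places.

+0.691 V

Au³⁺/Au is reduced (cathode, E° = +1.498 V) and Hg²⁺/Hg is oxidized (anode).
The standard potential is +1.498 − (+0.858) = +0.640 V and the balanced reaction transfers n = 6 electrons.
The balanced reaction is 2 Au³⁺(aq) + 3 Hg(l) → 2 Au(s) + 3 Hg²⁺(aq), so Q = [Hg²⁺(aq)]^3 / [Au³⁺(aq)]^2 = 1.33×10^−5 and log Q = −4.877.
E = E° − (0.0631/n)·log Q = +0.640 − (0.0631/6)(−4.877) = +0.691 V.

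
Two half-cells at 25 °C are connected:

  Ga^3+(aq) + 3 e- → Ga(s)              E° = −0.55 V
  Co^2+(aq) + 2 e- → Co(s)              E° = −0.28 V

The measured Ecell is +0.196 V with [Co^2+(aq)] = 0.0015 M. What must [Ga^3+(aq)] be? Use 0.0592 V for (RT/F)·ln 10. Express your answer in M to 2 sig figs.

Co²⁺/Co is the cathode (higher E°); E°cell = −0.28 − (−0.55) = +0.27 V with n = 6.
Since E = E° − (0.0592/n)·log Q, log Q = n(E° − E)/0.0592 = 7.500.
For 3 Co^2+(aq) + 2 Ga(s) → 3 Co(s) + 2 Ga^3+(aq), the reaction quotient is Q = [Ga^3+(aq)]^2 / [Co^2+(aq)]^3.
Isolating [Ga^3+(aq)] in Q = 10^{7.500} yields log [Ga^3+(aq)] = −0.486, i.e. 0.33 M.

0.33 M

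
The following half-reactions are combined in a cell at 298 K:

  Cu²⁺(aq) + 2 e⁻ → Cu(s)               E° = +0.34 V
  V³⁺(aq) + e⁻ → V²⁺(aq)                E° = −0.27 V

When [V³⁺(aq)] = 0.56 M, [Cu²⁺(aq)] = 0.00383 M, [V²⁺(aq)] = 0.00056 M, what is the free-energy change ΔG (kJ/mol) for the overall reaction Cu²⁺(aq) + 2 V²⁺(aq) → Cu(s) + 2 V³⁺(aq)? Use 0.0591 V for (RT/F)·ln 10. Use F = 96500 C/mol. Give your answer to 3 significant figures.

The standard cell potential is +0.34 − (−0.27) = +0.61 V, with n = 2 electrons in the balanced equation.
Q = [V³⁺(aq)]^2 / ([Cu²⁺(aq)]·[V²⁺(aq)]^2) = 2.61×10^8, so log Q = 8.417 and E = +0.61 − (0.0591/2)(8.417) = +0.3613 V.
Then ΔG = −nFE = −2 × 96500 × +0.3613 J/mol = −69.7 kJ/mol.

−69.7 kJ/mol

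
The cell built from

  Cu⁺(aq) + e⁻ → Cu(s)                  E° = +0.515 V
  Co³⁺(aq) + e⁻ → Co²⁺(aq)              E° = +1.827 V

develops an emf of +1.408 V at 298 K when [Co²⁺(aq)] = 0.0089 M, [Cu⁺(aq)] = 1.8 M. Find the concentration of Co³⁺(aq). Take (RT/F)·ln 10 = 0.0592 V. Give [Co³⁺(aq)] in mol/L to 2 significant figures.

Co³⁺/Co²⁺ is the cathode (higher E°); E°cell = +1.827 − (+0.515) = +1.312 V with n = 1.
Since E = E° − (0.0592/n)·log Q, log Q = n(E° − E)/0.0592 = −1.622.
The balanced reaction is Co³⁺(aq) + Cu(s) → Co²⁺(aq) + Cu⁺(aq), so Q = ([Co²⁺(aq)]·[Cu⁺(aq)]) / [Co³⁺(aq)].
Solving for the unknown gives log [Co³⁺(aq)] = −0.173, so [Co³⁺(aq)] ≈ 0.67 M.

0.67 M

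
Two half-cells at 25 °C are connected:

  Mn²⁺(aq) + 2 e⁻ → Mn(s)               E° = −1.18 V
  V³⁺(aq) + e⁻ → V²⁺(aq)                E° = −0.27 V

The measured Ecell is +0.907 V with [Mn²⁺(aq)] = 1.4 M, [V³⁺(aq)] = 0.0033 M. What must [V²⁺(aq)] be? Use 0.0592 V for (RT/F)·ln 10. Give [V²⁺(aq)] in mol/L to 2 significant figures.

V³⁺/V²⁺ is the cathode (higher E°); E°cell = −0.27 − (−1.18) = +0.91 V with n = 2.
Rearranging E = E° − (0.0592/n)·log Q gives log Q = 2(+0.91 − (+0.907))/0.0592 = 0.101.
For 2 V³⁺(aq) + Mn(s) → 2 V²⁺(aq) + Mn²⁺(aq), the reaction quotient is Q = ([V²⁺(aq)]^2·[Mn²⁺(aq)]) / [V³⁺(aq)]^2.
Isolating [V²⁺(aq)] in Q = 10^{0.101} yields log [V²⁺(aq)] = −2.504, i.e. 0.0031 M.

0.0031 M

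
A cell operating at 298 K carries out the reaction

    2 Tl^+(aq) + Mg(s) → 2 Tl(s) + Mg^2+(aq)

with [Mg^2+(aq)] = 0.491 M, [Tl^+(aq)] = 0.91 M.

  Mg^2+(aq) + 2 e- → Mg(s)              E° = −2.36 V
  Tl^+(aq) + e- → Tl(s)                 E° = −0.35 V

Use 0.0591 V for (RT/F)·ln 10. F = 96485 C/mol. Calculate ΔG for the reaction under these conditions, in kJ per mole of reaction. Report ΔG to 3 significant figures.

E°cell = −0.35 − (−2.36) = +2.01 V; the balanced reaction transfers n = 2 electrons.
Q = [Mg^2+(aq)] / [Tl^+(aq)]^2 = 0.593, so log Q = −0.227 and E = +2.01 − (0.0591/2)(−0.227) = +2.0167 V.
Finally ΔG = −nFE = −(2)(96485 C/mol)(+2.0167 V) = −389 kJ/mol.

−389 kJ/mol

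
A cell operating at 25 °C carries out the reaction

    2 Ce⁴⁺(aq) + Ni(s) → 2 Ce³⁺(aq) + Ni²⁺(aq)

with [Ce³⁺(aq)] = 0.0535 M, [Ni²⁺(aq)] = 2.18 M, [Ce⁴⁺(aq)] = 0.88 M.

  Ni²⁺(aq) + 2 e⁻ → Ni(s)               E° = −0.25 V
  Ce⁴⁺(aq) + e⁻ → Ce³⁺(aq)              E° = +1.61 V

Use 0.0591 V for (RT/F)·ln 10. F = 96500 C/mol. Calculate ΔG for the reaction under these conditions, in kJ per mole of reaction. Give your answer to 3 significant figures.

The standard cell potential is +1.61 − (−0.25) = +1.86 V, with n = 2 electrons in the balanced equation.
Q = ([Ce³⁺(aq)]^2·[Ni²⁺(aq)]) / [Ce⁴⁺(aq)]^2 = 0.00806, so log Q = −2.094 and E = +1.86 − (0.0591/2)(−2.094) = +1.9219 V.
Then ΔG = −nFE = −2 × 96500 × +1.9219 J/mol = −371 kJ/mol.

−371 kJ/mol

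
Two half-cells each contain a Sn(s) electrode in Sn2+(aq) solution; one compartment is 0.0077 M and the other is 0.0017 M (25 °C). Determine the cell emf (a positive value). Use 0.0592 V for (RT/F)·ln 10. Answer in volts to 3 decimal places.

0.019 V

For a concentration cell E°cell = 0, since both electrodes use the same couple.
The compartment with the higher Sn2+(aq) concentration (0.0077 M) acts as the cathode; ions are reduced there and produced at the dilute (0.0017 M) anode.
With n = 2, Ecell = −(0.0592/2)·log([dilute]/[conc]) = −(0.0592/2)·log(0.0017/0.0077) = +0.019 V.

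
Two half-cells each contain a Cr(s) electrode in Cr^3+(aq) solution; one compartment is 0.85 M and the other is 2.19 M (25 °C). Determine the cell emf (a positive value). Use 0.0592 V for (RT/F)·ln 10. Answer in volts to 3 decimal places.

0.008 V

For a concentration cell E°cell = 0, since both electrodes use the same couple.
The compartment with the higher Cr^3+(aq) concentration (2.19 M) acts as the cathode; ions are reduced there and produced at the dilute (0.85 M) anode.
With n = 3, Ecell = −(0.0592/3)·log([dilute]/[conc]) = −(0.0592/3)·log(0.85/2.19) = +0.008 V.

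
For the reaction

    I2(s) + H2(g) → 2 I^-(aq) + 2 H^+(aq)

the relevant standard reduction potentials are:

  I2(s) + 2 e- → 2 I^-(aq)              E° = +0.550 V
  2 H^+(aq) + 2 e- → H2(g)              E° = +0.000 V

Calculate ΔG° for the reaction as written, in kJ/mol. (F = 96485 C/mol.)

In the reaction as written I2(s) is reduced, so the I₂/I⁻ couple is the cathode and 2H⁺/H₂ is the anode.
E°cell = +0.550 − (+0.000) = +0.550 V; balancing electrons gives n = 2.
ΔG° = −nFE°cell = −(2)(96485)(+0.550) J/mol = −106 kJ/mol.

−106 kJ/mol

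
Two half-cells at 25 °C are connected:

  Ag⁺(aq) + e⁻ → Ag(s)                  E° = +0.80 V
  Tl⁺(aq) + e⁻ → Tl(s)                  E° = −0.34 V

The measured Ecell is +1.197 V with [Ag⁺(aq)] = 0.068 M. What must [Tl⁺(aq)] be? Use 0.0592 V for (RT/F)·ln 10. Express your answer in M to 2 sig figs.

Ag⁺/Ag is the cathode (higher E°); E°cell = +0.80 − (−0.34) = +1.14 V with n = 1.
Rearranging E = E° − (0.0592/n)·log Q gives log Q = 1(+1.14 − (+1.197))/0.0592 = −0.963.
Balancing electrons gives Ag⁺(aq) + Tl(s) → Ag(s) + Tl⁺(aq); thus Q = [Tl⁺(aq)] / [Ag⁺(aq)].
Isolating [Tl⁺(aq)] in Q = 10^{−0.963} yields log [Tl⁺(aq)] = −2.130, i.e. 0.0074 M.

0.0074 M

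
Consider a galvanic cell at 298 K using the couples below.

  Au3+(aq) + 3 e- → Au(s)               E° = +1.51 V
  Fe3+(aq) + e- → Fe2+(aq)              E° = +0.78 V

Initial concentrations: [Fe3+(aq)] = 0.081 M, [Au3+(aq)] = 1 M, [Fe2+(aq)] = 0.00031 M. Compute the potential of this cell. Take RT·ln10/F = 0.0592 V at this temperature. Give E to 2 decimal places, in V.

+0.59 V

The Au³⁺/Au couple has the more positive E°, so it is the cathode; Fe³⁺/Fe²⁺ is the anode.
The standard potential is +1.51 − (+0.78) = +0.73 V and the balanced reaction transfers n = 3 electrons.
For the overall reaction Au3+(aq) + 3 Fe2+(aq) → Au(s) + 3 Fe3+(aq), Q = [Fe3+(aq)]^3 / ([Au3+(aq)]·[Fe2+(aq)]^3) = 1.78×10^7, giving log Q = 7.251.
Applying E = E° − (RT ln10/nF)·log Q gives +0.73 − (0.0592/3)(7.251) = +0.59 V.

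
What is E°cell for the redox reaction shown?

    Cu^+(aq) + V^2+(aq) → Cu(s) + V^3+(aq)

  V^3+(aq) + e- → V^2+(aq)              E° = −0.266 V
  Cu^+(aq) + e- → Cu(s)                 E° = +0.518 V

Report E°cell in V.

+0.784 V

In the reaction as written, Cu^+(aq) is reduced (cathode) and V^3+(aq) is produced by oxidation at the anode.
E°cell = E°(cathode) − E°(anode) = +0.518 − (−0.266) = +0.784 V.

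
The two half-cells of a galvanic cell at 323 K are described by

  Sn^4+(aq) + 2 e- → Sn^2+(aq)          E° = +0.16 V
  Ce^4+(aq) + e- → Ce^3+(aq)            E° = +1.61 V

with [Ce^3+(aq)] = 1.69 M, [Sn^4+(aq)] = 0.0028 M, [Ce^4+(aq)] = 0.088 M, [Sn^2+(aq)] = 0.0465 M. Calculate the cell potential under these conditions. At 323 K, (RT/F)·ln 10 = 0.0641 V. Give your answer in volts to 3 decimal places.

The Ce⁴⁺/Ce³⁺ couple has the more positive E°, so it is the cathode; Sn⁴⁺/Sn²⁺ is the anode.
E°cell = E°cat − E°an = +1.61 − (+0.16) = +1.45 V; n = 2.
Balancing gives 2 Ce^4+(aq) + Sn^2+(aq) → 2 Ce^3+(aq) + Sn^4+(aq); hence Q = ([Ce^3+(aq)]^2·[Sn^4+(aq)]) / ([Ce^4+(aq)]^2·[Sn^2+(aq)]) = 22.2 (log Q = 1.347).
By the Nernst equation, E = +1.45 − (0.0641/2)·(1.347) = +1.407 V.

+1.407 V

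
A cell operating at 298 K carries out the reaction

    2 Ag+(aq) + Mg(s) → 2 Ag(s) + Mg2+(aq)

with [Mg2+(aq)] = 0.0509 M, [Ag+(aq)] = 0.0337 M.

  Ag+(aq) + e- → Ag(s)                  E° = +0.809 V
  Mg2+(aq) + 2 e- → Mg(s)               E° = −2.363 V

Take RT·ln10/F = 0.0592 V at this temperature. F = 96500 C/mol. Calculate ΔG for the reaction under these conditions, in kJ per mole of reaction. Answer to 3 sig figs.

−603 kJ/mol

E°cell = +0.809 − (−2.363) = +3.172 V; the balanced reaction transfers n = 2 electrons.
Q = [Mg2+(aq)] / [Ag+(aq)]^2 = 44.8, so log Q = 1.651 and E = +3.172 − (0.0592/2)(1.651) = +3.1231 V.
Then ΔG = −nFE = −2 × 96500 × +3.1231 J/mol = −603 kJ/mol.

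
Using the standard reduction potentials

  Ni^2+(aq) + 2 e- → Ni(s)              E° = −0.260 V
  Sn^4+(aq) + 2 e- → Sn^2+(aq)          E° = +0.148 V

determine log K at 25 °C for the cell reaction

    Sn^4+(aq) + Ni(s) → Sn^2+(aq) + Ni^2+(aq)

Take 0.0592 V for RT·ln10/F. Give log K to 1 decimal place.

The Sn⁴⁺/Sn²⁺ couple is reduced (cathode); E°cell = +0.148 − (−0.260) = +0.408 V with n = 2.
At equilibrium E = 0, so log K = nE°cell / 0.0592 = (2)(+0.408) / 0.0592 = 13.8.

log K = 13.8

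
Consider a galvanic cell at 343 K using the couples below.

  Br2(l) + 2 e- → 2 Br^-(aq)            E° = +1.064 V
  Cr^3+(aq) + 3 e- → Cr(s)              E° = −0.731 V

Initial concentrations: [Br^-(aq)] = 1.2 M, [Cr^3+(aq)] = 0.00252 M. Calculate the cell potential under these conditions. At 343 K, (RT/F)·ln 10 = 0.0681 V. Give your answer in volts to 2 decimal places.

+1.85 V

Since E°(Br₂/Br⁻) > E°(Cr³⁺/Cr), Br₂/Br⁻ serves as the cathode.
E°cell = E°cat − E°an = +1.064 − (−0.731) = +1.795 V; n = 6.
For the overall reaction 3 Br2(l) + 2 Cr(s) → 6 Br^-(aq) + 2 Cr^3+(aq), Q = [Br^-(aq)]^6·[Cr^3+(aq)]^2 = 1.9×10^−5, giving log Q = −4.722.
E = E° − (0.0681/n)·log Q = +1.795 − (0.0681/6)(−4.722) = +1.85 V.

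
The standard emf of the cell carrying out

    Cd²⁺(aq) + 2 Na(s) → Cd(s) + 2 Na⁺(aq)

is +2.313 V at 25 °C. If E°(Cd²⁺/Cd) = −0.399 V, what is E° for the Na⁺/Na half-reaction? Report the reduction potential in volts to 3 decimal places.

In the reaction as written the Cd²⁺/Cd couple is reduced (cathode) and Na⁺/Na is oxidized (anode), so E°cell = E°(Cd²⁺/Cd) − E°(Na⁺/Na).
E°(Na⁺/Na) = E°(cathode) − E°cell = −0.399 − (+2.313) = −2.712 V.

−2.712 V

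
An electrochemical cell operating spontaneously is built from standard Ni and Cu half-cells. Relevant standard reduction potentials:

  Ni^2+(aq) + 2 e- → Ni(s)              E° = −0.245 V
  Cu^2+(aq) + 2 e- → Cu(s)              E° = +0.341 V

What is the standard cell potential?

+0.586 V

Of the two couples in this cell, the one with the more positive reduction potential is reduced at the cathode: here that is Cu²⁺/Cu (+0.341 V); Ni²⁺/Ni (−0.245 V) is the anode.
E°cell = E°(cathode) − E°(anode) = +0.341 − (−0.245) = +0.586 V.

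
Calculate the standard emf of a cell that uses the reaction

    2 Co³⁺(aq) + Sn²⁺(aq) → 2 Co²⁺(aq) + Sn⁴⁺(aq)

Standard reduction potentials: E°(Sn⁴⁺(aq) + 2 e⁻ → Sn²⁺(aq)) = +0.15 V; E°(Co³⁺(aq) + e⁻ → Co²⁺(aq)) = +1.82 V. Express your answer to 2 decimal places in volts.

+1.67 V

Co³⁺(aq) gains electrons, so the Co³⁺/Co²⁺ couple is the cathode; the Sn⁴⁺/Sn²⁺ couple is the anode.
E°cell = E°(cathode) − E°(anode) = +1.82 − (+0.15) = +1.67 V.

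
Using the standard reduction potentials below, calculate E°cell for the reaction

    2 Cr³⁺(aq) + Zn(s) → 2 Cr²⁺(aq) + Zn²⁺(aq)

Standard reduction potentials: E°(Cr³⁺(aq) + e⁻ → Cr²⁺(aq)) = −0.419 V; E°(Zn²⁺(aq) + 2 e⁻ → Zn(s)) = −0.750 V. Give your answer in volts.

+0.331 V

Cr³⁺(aq) gains electrons, so the Cr³⁺/Cr²⁺ couple is the cathode; the Zn²⁺/Zn couple is the anode.
E°cell = E°(cathode) − E°(anode) = −0.419 − (−0.750) = +0.331 V.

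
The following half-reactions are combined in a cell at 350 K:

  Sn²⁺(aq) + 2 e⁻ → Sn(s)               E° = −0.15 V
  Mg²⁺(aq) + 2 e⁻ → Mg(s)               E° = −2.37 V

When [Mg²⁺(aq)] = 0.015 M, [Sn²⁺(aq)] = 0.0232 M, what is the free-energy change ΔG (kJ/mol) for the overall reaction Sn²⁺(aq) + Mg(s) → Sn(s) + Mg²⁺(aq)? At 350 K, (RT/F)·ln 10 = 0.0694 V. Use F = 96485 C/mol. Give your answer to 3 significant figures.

−430 kJ/mol

E°cell = −0.15 − (−2.37) = +2.22 V; the balanced reaction transfers n = 2 electrons.
The reaction quotient is [Mg²⁺(aq)] / [Sn²⁺(aq)] = 0.647; by Nernst, E = +2.22 − (0.0694/2)(−0.189) = +2.2266 V.
Then ΔG = −nFE = −2 × 96485 × +2.2266 J/mol = −430 kJ/mol.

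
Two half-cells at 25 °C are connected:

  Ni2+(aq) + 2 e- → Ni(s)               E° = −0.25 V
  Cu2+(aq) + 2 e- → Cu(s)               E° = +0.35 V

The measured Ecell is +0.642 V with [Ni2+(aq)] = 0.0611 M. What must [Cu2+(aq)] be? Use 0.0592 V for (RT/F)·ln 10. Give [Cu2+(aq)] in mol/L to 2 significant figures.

With Cu²⁺/Cu at the cathode and Ni²⁺/Ni at the anode, E°cell = +0.35 − (−0.25) = +0.60 V (n = 2).
Since E = E° − (0.0592/n)·log Q, log Q = n(E° − E)/0.0592 = −1.419.
For Cu2+(aq) + Ni(s) → Cu(s) + Ni2+(aq), the reaction quotient is Q = [Ni2+(aq)] / [Cu2+(aq)].
Isolating [Cu2+(aq)] in Q = 10^{−1.419} yields log [Cu2+(aq)] = 0.205, i.e. 1.6 M.

1.6 M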